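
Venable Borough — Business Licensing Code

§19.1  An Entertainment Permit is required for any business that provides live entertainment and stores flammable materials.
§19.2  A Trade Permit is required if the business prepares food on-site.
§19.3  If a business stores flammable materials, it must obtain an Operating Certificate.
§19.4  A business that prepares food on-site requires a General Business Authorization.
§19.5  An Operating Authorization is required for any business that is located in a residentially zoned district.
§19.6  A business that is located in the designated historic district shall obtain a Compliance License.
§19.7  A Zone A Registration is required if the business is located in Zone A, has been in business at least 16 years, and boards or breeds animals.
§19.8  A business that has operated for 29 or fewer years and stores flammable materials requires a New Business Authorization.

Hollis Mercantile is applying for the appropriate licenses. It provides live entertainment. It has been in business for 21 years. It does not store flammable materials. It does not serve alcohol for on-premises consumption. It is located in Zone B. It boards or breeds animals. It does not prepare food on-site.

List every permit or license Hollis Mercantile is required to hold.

None

§19.1 provides live entertainment; does not store flammable materials → Entertainment Permit not required.
§19.2 does not prepare food on-site → Trade Permit not required.
§19.3 does not store flammable materials → Operating Certificate not required.
§19.4 does not prepare food on-site → General Business Authorization not required.
§19.5 is located in Zone B (not: is located in a residentially zoned district) → Operating Authorization not required.
§19.6 is located in Zone B (not: is located in the designated historic district) → Compliance License not required.
§19.7 is located in Zone B (not: is located in Zone A); years in business 21 ≥ 16; boards or breeds animals → Zone A Registration not required.
§19.8 years in business 21 ≤ 29; does not store flammable materials → New Business Authorization not required.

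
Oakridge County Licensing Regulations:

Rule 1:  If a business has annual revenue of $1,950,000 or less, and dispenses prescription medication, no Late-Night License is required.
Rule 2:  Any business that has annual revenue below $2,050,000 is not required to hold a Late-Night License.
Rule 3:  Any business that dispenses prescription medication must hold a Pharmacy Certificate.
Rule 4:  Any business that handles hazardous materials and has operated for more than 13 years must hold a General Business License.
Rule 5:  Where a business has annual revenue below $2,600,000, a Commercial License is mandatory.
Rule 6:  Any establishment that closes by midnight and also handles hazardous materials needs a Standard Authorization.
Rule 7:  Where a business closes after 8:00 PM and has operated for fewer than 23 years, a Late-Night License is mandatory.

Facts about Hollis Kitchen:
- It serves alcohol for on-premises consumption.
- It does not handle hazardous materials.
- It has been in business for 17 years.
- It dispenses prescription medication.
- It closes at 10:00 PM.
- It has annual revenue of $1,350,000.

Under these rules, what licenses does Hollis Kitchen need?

Rule 1: revenue $1,350,000 ≤ $1,950,000; dispenses prescription medication → exempt from Late-Night License.
Rule 2: revenue $1,350,000 < $2,050,000 → exempt from Late-Night License.
Rule 3: dispenses prescription medication → Pharmacy Certificate required.
Rule 4: does not handle hazardous materials; years in business 17 > 13 → General Business License not required.
Rule 5: revenue $1,350,000 < $2,600,000 → Commercial License required.
Rule 6: closes 10:00 PM, at/before midnight; does not handle hazardous materials → Standard Authorization not required.
Rule 7: closes 10:00 PM, after 8:00 PM; years in business 17 < 23 → Late-Night License required.

Commercial License, Pharmacy Certificate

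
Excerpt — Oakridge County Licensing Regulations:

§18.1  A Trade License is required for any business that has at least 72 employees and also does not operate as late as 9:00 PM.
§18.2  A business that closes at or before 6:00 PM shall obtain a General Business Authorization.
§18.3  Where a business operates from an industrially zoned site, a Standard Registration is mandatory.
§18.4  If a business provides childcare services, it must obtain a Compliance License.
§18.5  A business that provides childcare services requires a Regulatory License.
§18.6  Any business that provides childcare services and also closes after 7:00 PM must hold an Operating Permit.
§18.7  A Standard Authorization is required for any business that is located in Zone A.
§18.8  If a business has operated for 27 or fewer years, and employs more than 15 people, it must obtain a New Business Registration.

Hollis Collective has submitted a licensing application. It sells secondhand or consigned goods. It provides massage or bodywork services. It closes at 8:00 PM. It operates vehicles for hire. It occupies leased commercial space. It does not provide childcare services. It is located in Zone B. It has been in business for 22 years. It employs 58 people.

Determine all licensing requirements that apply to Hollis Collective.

§18.1 employees 58 < 72; closes 8:00 PM, at/before 9:00 PM → Trade License not required.
§18.2 closes 8:00 PM, after 6:00 PM → General Business Authorization not required.
§18.3 occupies leased commercial space (not: operates from an industrially zoned site) → Standard Registration not required.
§18.4 does not provide childcare services → Compliance License not required.
§18.5 does not provide childcare services → Regulatory License not required.
§18.6 does not provide childcare services; closes 8:00 PM, after 7:00 PM → Operating Permit not required.
§18.7 is located in Zone B (not: is located in Zone A) → Standard Authorization not required.
§18.8 years in business 22 ≤ 27; employees 58 > 15 → New Business Registration required.

New Business Registration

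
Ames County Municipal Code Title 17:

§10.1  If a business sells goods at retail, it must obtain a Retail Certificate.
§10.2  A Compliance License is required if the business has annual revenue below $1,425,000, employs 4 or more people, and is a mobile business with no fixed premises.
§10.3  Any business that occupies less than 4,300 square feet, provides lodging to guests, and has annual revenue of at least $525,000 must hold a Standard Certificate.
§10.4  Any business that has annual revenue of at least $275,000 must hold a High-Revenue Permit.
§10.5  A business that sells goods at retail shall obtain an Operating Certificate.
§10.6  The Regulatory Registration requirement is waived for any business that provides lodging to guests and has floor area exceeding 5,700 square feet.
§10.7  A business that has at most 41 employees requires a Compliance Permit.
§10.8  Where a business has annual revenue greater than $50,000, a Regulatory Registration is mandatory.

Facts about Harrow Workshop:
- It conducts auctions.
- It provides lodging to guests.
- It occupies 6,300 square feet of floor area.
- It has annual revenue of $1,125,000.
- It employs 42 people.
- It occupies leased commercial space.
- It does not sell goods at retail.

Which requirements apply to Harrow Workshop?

High-Revenue Permit

§10.1 does not sell goods at retail → Retail Certificate not required.
§10.2 revenue $1,125,000 < $1,425,000; employees 42 ≥ 4; occupies leased commercial space (not: is a mobile business with no fixed premises) → Compliance License not required.
§10.3 floor area 6,300 square feet ≥ 4,300 square feet; provides lodging to guests; revenue $1,125,000 ≥ $525,000 → Standard Certificate not required.
§10.4 revenue $1,125,000 ≥ $275,000 → High-Revenue Permit required.
§10.5 does not sell goods at retail → Operating Certificate not required.
§10.6 provides lodging to guests; floor area 6,300 square feet > 5,700 square feet → exempt from Regulatory Registration.
§10.7 employees 42 > 41 → Compliance Permit not required.
§10.8 revenue $1,125,000 > $50,000 → Regulatory Registration required.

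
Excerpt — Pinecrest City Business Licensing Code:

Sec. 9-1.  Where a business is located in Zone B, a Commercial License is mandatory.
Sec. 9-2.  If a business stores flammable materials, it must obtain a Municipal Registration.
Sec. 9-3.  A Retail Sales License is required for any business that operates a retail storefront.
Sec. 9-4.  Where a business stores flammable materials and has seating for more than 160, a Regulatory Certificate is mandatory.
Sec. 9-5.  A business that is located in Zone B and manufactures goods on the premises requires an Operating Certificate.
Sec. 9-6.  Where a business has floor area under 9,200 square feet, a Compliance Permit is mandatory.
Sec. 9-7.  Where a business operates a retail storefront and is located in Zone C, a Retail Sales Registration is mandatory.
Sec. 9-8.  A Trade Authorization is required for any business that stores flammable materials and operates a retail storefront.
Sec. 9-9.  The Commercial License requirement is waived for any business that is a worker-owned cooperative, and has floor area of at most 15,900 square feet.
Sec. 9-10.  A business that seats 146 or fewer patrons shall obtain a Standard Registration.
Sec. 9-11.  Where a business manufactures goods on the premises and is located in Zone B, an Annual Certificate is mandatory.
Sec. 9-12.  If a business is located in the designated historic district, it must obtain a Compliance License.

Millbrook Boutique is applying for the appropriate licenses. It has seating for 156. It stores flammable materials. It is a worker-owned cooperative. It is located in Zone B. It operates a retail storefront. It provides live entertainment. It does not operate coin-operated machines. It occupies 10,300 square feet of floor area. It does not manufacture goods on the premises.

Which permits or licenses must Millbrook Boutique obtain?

Sec. 9-1. is located in Zone B → Commercial License required.
Sec. 9-2. stores flammable materials → Municipal Registration required.
Sec. 9-3. operates a retail storefront → Retail Sales License required.
Sec. 9-4. stores flammable materials; seating 156 ≤ 160 → Regulatory Certificate not required.
Sec. 9-5. is located in Zone B; does not manufacture goods on the premises → Operating Certificate not required.
Sec. 9-6. floor area 10,300 square feet ≥ 9,200 square feet → Compliance Permit not required.
Sec. 9-7. operates a retail storefront; is located in Zone B (not: is located in Zone C) → Retail Sales Registration not required.
Sec. 9-8. stores flammable materials; operates a retail storefront → Trade Authorization required.
Sec. 9-9. is a worker-owned cooperative; floor area 10,300 square feet ≤ 15,900 square feet → exempt from Commercial License.
Sec. 9-10. seating 156 > 146 → Standard Registration not required.
Sec. 9-11. does not manufacture goods on the premises; is located in Zone B → Annual Certificate not required.
Sec. 9-12. is located in Zone B (not: is located in the designated historic district) → Compliance License not required.

Municipal Registration, Retail Sales License, Trade Authorization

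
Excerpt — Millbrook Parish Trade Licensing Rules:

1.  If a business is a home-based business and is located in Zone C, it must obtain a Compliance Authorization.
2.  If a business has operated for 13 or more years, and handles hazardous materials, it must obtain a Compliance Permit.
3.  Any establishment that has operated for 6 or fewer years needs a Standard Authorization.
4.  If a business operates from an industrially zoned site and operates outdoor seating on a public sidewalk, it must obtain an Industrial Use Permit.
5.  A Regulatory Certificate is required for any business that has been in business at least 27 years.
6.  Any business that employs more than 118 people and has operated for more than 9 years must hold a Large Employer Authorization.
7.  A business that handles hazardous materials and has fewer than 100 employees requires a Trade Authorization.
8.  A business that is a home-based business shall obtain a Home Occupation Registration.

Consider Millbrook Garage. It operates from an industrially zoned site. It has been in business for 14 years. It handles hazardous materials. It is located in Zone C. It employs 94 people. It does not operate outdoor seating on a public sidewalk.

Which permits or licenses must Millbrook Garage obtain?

1. operates from an industrially zoned site (not: is a home-based business); is located in Zone C → Compliance Authorization not required.
2. years in business 14 ≥ 13; handles hazardous materials → Compliance Permit required.
3. years in business 14 > 6 → Standard Authorization not required.
4. operates from an industrially zoned site; does not operate outdoor seating on a public sidewalk → Industrial Use Permit not required.
5. years in business 14 < 27 → Regulatory Certificate not required.
6. employees 94 ≤ 118; years in business 14 > 9 → Large Employer Authorization not required.
7. handles hazardous materials; employees 94 < 100 → Trade Authorization required.
8. operates from an industrially zoned site (not: is a home-based business) → Home Occupation Registration not required.

Compliance Permit, Trade Authorization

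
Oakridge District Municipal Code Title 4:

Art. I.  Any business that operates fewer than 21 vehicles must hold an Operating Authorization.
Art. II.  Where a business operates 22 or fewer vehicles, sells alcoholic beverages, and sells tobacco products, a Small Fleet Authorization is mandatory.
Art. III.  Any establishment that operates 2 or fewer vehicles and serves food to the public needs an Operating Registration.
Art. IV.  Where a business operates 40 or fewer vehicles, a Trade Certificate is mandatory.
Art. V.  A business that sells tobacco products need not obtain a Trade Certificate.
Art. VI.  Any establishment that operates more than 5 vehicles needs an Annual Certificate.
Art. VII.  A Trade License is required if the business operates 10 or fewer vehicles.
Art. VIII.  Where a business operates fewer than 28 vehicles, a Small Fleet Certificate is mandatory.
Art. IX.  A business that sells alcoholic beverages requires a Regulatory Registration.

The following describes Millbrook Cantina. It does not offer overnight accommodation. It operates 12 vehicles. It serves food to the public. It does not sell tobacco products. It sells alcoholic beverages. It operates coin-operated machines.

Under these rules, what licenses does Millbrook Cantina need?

Art. I. vehicles 12 < 21 → Operating Authorization required.
Art. II. vehicles 12 ≤ 22; sells alcoholic beverages; does not sell tobacco products → Small Fleet Authorization not required.
Art. III. vehicles 12 > 2; serves food to the public → Operating Registration not required.
Art. IV. vehicles 12 ≤ 40 → Trade Certificate required.
Art. V. does not sell tobacco products → Trade Certificate exemption does not apply.
Art. VI. vehicles 12 > 5 → Annual Certificate required.
Art. VII. vehicles 12 > 10 → Trade License not required.
Art. VIII. vehicles 12 < 28 → Small Fleet Certificate required.
Art. IX. sells alcoholic beverages → Regulatory Registration required.

Annual Certificate, Operating Authorization, Regulatory Registration, Small Fleet Certificate, Trade Certificate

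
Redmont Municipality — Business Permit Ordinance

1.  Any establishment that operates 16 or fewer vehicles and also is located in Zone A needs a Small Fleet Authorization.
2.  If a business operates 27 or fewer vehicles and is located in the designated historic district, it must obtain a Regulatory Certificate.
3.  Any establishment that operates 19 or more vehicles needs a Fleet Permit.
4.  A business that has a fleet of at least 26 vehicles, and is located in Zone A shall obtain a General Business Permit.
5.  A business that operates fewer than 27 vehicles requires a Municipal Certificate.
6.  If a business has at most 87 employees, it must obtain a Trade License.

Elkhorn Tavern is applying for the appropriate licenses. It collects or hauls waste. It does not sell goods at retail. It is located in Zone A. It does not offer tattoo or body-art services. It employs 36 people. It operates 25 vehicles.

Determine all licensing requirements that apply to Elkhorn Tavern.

Fleet Permit, Municipal Certificate, Trade License

1. vehicles 25 > 16; is located in Zone A → Small Fleet Authorization not required.
2. vehicles 25 ≤ 27; is located in Zone A (not: is located in the designated historic district) → Regulatory Certificate not required.
3. vehicles 25 ≥ 19 → Fleet Permit required.
4. vehicles 25 < 26; is located in Zone A → General Business Permit not required.
5. vehicles 25 < 27 → Municipal Certificate required.
6. employees 36 ≤ 87 → Trade License required.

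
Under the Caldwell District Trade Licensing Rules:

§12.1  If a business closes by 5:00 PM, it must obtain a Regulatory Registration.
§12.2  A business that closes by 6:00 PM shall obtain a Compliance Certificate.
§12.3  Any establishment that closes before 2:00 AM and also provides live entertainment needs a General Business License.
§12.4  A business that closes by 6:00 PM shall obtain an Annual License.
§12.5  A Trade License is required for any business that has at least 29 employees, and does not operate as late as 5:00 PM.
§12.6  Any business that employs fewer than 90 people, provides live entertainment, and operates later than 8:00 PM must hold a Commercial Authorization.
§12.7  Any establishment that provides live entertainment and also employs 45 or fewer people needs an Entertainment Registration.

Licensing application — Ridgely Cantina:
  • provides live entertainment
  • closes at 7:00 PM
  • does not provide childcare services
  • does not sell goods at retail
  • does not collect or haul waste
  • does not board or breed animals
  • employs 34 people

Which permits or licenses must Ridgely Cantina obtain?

Entertainment Registration, General Business License

§12.1 closes 7:00 PM, after 5:00 PM → Regulatory Registration not required.
§12.2 closes 7:00 PM, after 6:00 PM → Compliance Certificate not required.
§12.3 closes 7:00 PM, at/before 2:00 AM; provides live entertainment → General Business License required.
§12.4 closes 7:00 PM, after 6:00 PM → Annual License not required.
§12.5 employees 34 ≥ 29; closes 7:00 PM, after 5:00 PM → Trade License not required.
§12.6 employees 34 < 90; provides live entertainment; closes 7:00 PM, at/before 8:00 PM → Commercial Authorization not required.
§12.7 provides live entertainment; employees 34 ≤ 45 → Entertainment Registration required.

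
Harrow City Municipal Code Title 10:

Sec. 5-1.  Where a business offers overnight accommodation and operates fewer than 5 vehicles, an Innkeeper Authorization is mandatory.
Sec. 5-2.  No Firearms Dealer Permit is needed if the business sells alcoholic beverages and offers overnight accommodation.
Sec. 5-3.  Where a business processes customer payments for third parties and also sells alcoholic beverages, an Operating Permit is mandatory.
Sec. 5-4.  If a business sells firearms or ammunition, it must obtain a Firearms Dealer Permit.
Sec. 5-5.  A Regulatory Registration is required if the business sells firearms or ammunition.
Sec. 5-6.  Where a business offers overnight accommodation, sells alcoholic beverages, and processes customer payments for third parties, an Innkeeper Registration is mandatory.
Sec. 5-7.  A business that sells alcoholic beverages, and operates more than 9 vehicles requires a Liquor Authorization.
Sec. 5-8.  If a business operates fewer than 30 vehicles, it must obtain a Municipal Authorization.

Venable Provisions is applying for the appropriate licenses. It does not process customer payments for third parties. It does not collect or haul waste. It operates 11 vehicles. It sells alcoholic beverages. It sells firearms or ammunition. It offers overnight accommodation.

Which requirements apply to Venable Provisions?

Liquor Authorization, Municipal Authorization, Regulatory Registration

Sec. 5-1. offers overnight accommodation; vehicles 11 ≥ 5 → Innkeeper Authorization not required.
Sec. 5-2. sells alcoholic beverages; offers overnight accommodation → exempt from Firearms Dealer Permit.
Sec. 5-3. does not process customer payments for third parties; sells alcoholic beverages → Operating Permit not required.
Sec. 5-4. sells firearms or ammunition → Firearms Dealer Permit required.
Sec. 5-5. sells firearms or ammunition → Regulatory Registration required.
Sec. 5-6. offers overnight accommodation; sells alcoholic beverages; does not process customer payments for third parties → Innkeeper Registration not required.
Sec. 5-7. sells alcoholic beverages; vehicles 11 > 9 → Liquor Authorization required.
Sec. 5-8. vehicles 11 < 30 → Municipal Authorization required.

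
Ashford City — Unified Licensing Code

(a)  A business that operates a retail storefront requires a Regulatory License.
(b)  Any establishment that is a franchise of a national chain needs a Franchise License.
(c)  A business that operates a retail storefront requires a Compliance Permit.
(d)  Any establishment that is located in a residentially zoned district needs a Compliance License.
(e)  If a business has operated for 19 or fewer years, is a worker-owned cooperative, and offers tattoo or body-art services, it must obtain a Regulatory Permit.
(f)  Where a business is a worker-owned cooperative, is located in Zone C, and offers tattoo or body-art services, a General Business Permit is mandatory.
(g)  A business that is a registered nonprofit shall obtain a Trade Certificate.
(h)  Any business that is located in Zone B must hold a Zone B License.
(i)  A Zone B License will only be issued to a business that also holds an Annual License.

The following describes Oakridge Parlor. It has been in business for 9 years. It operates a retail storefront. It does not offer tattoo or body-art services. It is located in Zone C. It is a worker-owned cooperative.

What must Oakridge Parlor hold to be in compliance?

Compliance Permit, Regulatory License

(a) operates a retail storefront → Regulatory License required.
(b) is a worker-owned cooperative (not: is a franchise of a national chain) → Franchise License not required.
(c) operates a retail storefront → Compliance Permit required.
(d) is located in Zone C (not: is located in a residentially zoned district) → Compliance License not required.
(e) years in business 9 ≤ 19; is a worker-owned cooperative; does not offer tattoo or body-art services → Regulatory Permit not required.
(f) is a worker-owned cooperative; is located in Zone C; does not offer tattoo or body-art services → General Business Permit not required.
(g) is a worker-owned cooperative (not: is a registered nonprofit) → Trade Certificate not required.
(h) is located in Zone C (not: is located in Zone B) → Zone B License not required.
(i) Zone B License is not required → no effect.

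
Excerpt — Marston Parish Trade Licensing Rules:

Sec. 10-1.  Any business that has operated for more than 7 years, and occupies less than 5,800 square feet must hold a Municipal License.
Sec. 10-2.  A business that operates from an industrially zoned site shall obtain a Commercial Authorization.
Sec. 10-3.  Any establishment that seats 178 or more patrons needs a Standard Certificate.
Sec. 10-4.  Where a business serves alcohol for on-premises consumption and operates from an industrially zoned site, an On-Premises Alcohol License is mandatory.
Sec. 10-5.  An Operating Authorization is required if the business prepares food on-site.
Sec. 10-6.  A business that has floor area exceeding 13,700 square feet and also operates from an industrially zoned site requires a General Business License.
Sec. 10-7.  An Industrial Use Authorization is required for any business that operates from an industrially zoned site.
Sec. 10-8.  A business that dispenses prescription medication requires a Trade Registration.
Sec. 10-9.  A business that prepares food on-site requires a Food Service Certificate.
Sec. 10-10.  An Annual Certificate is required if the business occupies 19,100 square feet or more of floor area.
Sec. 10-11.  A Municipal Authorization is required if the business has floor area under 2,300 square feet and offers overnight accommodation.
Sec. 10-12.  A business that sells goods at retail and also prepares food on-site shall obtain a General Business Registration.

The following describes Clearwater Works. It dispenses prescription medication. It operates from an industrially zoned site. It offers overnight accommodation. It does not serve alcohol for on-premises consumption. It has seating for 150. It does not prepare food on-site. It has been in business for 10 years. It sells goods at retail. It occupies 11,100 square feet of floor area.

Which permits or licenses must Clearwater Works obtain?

Sec. 10-1. years in business 10 > 7; floor area 11,100 square feet ≥ 5,800 square feet → Municipal License not required.
Sec. 10-2. operates from an industrially zoned site → Commercial Authorization required.
Sec. 10-3. seating 150 < 178 → Standard Certificate not required.
Sec. 10-4. does not serve alcohol for on-premises consumption; operates from an industrially zoned site → On-Premises Alcohol License not required.
Sec. 10-5. does not prepare food on-site → Operating Authorization not required.
Sec. 10-6. floor area 11,100 square feet ≤ 13,700 square feet; operates from an industrially zoned site → General Business License not required.
Sec. 10-7. operates from an industrially zoned site → Industrial Use Authorization required.
Sec. 10-8. dispenses prescription medication → Trade Registration required.
Sec. 10-9. does not prepare food on-site → Food Service Certificate not required.
Sec. 10-10. floor area 11,100 square feet < 19,100 square feet → Annual Certificate not required.
Sec. 10-11. floor area 11,100 square feet ≥ 2,300 square feet; offers overnight accommodation → Municipal Authorization not required.
Sec. 10-12. sells goods at retail; does not prepare food on-site → General Business Registration not required.

Commercial Authorization, Industrial Use Authorization, Trade Registration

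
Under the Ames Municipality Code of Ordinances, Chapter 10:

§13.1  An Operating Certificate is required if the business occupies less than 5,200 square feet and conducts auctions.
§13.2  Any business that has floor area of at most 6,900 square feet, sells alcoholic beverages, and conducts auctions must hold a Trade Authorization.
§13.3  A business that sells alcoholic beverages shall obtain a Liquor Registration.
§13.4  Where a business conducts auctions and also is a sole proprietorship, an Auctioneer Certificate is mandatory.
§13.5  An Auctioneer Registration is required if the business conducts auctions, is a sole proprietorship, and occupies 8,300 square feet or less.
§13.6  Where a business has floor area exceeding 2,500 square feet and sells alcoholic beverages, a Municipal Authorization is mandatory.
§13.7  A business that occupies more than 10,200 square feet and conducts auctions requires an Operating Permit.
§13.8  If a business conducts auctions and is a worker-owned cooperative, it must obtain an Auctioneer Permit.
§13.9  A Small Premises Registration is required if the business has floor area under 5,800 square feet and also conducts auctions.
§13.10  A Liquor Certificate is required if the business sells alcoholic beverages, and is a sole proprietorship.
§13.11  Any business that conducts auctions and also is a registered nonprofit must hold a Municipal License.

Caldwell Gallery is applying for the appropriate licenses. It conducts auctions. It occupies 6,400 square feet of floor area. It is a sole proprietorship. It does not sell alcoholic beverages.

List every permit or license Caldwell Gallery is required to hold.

Auctioneer Certificate, Auctioneer Registration

§13.1 floor area 6,400 square feet ≥ 5,200 square feet; conducts auctions → Operating Certificate not required.
§13.2 floor area 6,400 square feet ≤ 6,900 square feet; does not sell alcoholic beverages; conducts auctions → Trade Authorization not required.
§13.3 does not sell alcoholic beverages → Liquor Registration not required.
§13.4 conducts auctions; is a sole proprietorship → Auctioneer Certificate required.
§13.5 conducts auctions; is a sole proprietorship; floor area 6,400 square feet ≤ 8,300 square feet → Auctioneer Registration required.
§13.6 floor area 6,400 square feet > 2,500 square feet; does not sell alcoholic beverages → Municipal Authorization not required.
§13.7 floor area 6,400 square feet ≤ 10,200 square feet; conducts auctions → Operating Permit not required.
§13.8 conducts auctions; is a sole proprietorship (not: is a worker-owned cooperative) → Auctioneer Permit not required.
§13.9 floor area 6,400 square feet ≥ 5,800 square feet; conducts auctions → Small Premises Registration not required.
§13.10 does not sell alcoholic beverages; is a sole proprietorship → Liquor Certificate not required.
§13.11 conducts auctions; is a sole proprietorship (not: is a registered nonprofit) → Municipal License not required.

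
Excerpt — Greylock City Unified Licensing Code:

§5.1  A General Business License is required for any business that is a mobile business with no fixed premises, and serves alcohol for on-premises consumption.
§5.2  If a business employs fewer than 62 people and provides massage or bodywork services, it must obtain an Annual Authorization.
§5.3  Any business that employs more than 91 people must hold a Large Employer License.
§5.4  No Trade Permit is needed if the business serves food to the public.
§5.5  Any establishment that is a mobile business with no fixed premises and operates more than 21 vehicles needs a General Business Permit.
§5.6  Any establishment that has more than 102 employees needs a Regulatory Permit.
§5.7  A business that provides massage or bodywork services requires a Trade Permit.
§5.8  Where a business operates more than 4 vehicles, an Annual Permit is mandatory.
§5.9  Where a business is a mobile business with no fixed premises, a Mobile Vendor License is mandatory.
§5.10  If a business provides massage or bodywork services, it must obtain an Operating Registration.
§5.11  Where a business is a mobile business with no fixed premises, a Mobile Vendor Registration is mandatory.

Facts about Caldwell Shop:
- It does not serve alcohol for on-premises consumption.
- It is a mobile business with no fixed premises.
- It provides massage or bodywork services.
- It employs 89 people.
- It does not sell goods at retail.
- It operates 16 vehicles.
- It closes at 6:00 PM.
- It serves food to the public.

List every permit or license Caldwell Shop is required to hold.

Annual Permit, Mobile Vendor License, Mobile Vendor Registration, Operating Registration

§5.1 is a mobile business with no fixed premises; does not serve alcohol for on-premises consumption → General Business License not required.
§5.2 employees 89 ≥ 62; provides massage or bodywork services → Annual Authorization not required.
§5.3 employees 89 ≤ 91 → Large Employer License not required.
§5.4 serves food to the public → exempt from Trade Permit.
§5.5 is a mobile business with no fixed premises; vehicles 16 ≤ 21 → General Business Permit not required.
§5.6 employees 89 ≤ 102 → Regulatory Permit not required.
§5.7 provides massage or bodywork services → Trade Permit required.
§5.8 vehicles 16 > 4 → Annual Permit required.
§5.9 is a mobile business with no fixed premises → Mobile Vendor License required.
§5.10 provides massage or bodywork services → Operating Registration required.
§5.11 is a mobile business with no fixed premises → Mobile Vendor Registration required.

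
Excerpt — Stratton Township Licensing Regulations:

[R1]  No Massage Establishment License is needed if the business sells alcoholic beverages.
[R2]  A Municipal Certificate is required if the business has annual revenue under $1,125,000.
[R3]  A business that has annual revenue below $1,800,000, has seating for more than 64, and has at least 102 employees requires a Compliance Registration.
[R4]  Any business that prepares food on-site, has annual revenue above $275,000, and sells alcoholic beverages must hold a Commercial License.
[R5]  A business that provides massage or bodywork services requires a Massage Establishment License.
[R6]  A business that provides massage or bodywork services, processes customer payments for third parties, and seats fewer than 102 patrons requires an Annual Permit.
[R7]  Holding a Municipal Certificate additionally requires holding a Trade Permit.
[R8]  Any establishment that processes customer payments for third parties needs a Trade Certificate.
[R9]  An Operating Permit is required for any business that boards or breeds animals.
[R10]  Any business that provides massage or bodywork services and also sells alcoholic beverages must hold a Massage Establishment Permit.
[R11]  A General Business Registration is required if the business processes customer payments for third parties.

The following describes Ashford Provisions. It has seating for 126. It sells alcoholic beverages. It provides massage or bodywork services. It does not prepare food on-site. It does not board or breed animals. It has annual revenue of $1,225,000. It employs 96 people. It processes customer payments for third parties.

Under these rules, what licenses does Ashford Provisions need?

[R1] sells alcoholic beverages → exempt from Massage Establishment License.
[R2] revenue $1,225,000 ≥ $1,125,000 → Municipal Certificate not required.
[R3] revenue $1,225,000 < $1,800,000; seating 126 > 64; employees 96 < 102 → Compliance Registration not required.
[R4] does not prepare food on-site; revenue $1,225,000 > $275,000; sells alcoholic beverages → Commercial License not required.
[R5] provides massage or bodywork services → Massage Establishment License required.
[R6] provides massage or bodywork services; processes customer payments for third parties; seating 126 ≥ 102 → Annual Permit not required.
[R7] Municipal Certificate is not required → no effect.
[R8] processes customer payments for third parties → Trade Certificate required.
[R9] does not board or breed animals → Operating Permit not required.
[R10] provides massage or bodywork services; sells alcoholic beverages → Massage Establishment Permit required.
[R11] processes customer payments for third parties → General Business Registration required.

General Business Registration, Massage Establishment Permit, Trade Certificate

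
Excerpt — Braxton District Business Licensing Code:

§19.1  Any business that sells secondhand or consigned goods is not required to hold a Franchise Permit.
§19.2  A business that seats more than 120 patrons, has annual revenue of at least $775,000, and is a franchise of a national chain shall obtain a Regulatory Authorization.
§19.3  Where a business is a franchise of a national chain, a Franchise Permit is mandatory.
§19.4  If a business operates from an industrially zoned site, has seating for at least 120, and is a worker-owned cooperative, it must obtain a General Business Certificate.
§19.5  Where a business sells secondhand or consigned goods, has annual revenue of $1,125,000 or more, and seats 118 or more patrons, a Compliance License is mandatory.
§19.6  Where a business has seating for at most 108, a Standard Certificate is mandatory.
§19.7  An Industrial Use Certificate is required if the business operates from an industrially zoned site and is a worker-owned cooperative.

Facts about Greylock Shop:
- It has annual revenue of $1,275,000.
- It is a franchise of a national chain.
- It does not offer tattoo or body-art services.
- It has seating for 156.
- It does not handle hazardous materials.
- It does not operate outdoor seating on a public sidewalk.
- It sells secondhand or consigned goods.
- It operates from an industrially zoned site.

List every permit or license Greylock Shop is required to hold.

Compliance License, Regulatory Authorization

§19.1 sells secondhand or consigned goods → exempt from Franchise Permit.
§19.2 seating 156 > 120; revenue $1,275,000 ≥ $775,000; is a franchise of a national chain → Regulatory Authorization required.
§19.3 is a franchise of a national chain → Franchise Permit required.
§19.4 operates from an industrially zoned site; seating 156 ≥ 120; is a franchise of a national chain (not: is a worker-owned cooperative) → General Business Certificate not required.
§19.5 sells secondhand or consigned goods; revenue $1,275,000 ≥ $1,125,000; seating 156 ≥ 118 → Compliance License required.
§19.6 seating 156 > 108 → Standard Certificate not required.
§19.7 operates from an industrially zoned site; is a franchise of a national chain (not: is a worker-owned cooperative) → Industrial Use Certificate not required.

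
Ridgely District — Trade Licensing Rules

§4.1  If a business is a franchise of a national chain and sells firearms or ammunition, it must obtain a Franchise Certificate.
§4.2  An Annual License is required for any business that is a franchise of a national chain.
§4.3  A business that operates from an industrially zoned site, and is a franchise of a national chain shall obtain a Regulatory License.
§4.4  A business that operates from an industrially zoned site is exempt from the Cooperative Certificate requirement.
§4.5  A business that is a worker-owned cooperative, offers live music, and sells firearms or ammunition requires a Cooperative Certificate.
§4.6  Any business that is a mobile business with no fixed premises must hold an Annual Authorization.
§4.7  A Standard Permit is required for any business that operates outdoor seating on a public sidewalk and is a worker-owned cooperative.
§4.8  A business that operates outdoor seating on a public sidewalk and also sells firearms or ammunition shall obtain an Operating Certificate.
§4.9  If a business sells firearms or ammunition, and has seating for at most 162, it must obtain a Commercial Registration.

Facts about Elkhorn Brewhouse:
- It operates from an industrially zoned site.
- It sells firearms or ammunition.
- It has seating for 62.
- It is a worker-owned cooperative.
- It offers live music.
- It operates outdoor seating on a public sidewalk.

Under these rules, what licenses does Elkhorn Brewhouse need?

Commercial Registration, Operating Certificate, Standard Permit

§4.1 is a worker-owned cooperative (not: is a franchise of a national chain); sells firearms or ammunition → Franchise Certificate not required.
§4.2 is a worker-owned cooperative (not: is a franchise of a national chain) → Annual License not required.
§4.3 operates from an industrially zoned site; is a worker-owned cooperative (not: is a franchise of a national chain) → Regulatory License not required.
§4.4 operates from an industrially zoned site → exempt from Cooperative Certificate.
§4.5 is a worker-owned cooperative; offers live music; sells firearms or ammunition → Cooperative Certificate required.
§4.6 operates from an industrially zoned site (not: is a mobile business with no fixed premises) → Annual Authorization not required.
§4.7 operates outdoor seating on a public sidewalk; is a worker-owned cooperative → Standard Permit required.
§4.8 operates outdoor seating on a public sidewalk; sells firearms or ammunition → Operating Certificate required.
§4.9 sells firearms or ammunition; seating 62 ≤ 162 → Commercial Registration required.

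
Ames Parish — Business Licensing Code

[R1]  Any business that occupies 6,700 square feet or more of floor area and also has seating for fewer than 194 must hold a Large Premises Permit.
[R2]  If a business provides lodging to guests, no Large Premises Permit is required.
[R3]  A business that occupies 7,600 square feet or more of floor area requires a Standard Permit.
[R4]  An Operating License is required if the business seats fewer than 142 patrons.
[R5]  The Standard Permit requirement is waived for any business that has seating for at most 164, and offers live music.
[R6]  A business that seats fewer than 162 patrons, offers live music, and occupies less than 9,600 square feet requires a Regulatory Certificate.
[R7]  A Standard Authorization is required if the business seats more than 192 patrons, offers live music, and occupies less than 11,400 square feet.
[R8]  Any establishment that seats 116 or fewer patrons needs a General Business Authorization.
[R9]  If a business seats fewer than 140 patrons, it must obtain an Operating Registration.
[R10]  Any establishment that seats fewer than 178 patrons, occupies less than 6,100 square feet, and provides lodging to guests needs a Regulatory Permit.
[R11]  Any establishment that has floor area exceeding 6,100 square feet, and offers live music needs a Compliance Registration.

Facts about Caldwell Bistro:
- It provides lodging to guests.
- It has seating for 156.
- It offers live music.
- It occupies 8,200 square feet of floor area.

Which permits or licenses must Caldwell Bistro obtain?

Compliance Registration, Regulatory Certificate

[R1] floor area 8,200 square feet ≥ 6,700 square feet; seating 156 < 194 → Large Premises Permit required.
[R2] provides lodging to guests → exempt from Large Premises Permit.
[R3] floor area 8,200 square feet ≥ 7,600 square feet → Standard Permit required.
[R4] seating 156 ≥ 142 → Operating License not required.
[R5] seating 156 ≤ 164; offers live music → exempt from Standard Permit.
[R6] seating 156 < 162; offers live music; floor area 8,200 square feet < 9,600 square feet → Regulatory Certificate required.
[R7] seating 156 ≤ 192; offers live music; floor area 8,200 square feet < 11,400 square feet → Standard Authorization not required.
[R8] seating 156 > 116 → General Business Authorization not required.
[R9] seating 156 ≥ 140 → Operating Registration not required.
[R10] seating 156 < 178; floor area 8,200 square feet ≥ 6,100 square feet; provides lodging to guests → Regulatory Permit not required.
[R11] floor area 8,200 square feet > 6,100 square feet; offers live music → Compliance Registration required.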